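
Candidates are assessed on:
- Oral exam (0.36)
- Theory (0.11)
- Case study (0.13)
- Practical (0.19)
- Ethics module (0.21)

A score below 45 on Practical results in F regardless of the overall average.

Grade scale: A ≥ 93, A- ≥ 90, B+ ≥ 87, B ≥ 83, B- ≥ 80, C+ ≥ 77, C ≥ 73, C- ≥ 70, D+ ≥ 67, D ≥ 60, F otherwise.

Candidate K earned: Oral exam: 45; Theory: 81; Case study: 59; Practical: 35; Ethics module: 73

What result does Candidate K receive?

F

Practical score 35 < 45: minimum not met.
Weighted total:
  Oral exam 45 × 0.36 = 16.2
  Theory 81 × 0.11 = 8.91
  Case study 59 × 0.13 = 7.67
  Practical 35 × 0.19 = 6.65
  Ethics module 73 × 0.21 = 15.33
Sum = 54.76
Because the Practical minimum was not met, the result is F.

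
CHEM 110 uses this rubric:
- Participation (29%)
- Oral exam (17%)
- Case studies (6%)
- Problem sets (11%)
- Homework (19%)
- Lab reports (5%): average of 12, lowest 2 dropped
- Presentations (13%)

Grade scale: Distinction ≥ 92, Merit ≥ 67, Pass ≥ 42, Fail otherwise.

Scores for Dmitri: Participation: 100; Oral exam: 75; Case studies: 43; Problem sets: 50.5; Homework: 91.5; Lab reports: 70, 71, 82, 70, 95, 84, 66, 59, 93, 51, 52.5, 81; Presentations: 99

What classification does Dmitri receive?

Lab reports: drop 51, 52.5 → average of remaining 10 = 771/10 = 77.1
Weighted total:
  Participation 100 × 0.29 = 29
  Oral exam 75 × 0.17 = 12.75
  Case studies 43 × 0.06 = 2.58
  Problem sets 50.5 × 0.11 = 5.555
  Homework 91.5 × 0.19 = 17.385
  Lab reports 77.1 × 0.05 = 3.855
  Presentations 99 × 0.13 = 12.87
Sum = 83.995
83.995 is ≥ 67 and < 92 → Merit

Merit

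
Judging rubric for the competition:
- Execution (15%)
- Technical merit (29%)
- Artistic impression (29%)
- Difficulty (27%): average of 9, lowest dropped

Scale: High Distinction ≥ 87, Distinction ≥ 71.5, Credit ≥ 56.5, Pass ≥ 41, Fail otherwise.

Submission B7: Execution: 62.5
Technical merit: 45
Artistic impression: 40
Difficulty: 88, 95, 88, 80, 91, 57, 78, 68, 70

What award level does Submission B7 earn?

Pass

Difficulty: drop 57 → average of remaining 8 = 658/8 = 82.25
Weighted total:
  Execution 62.5 × 0.15 = 9.375
  Technical merit 45 × 0.29 = 13.05
  Artistic impression 40 × 0.29 = 11.6
  Difficulty 82.25 × 0.27 = 22.2075
Sum = 56.2325
56.2325 is ≥ 41 and < 56.5 → Pass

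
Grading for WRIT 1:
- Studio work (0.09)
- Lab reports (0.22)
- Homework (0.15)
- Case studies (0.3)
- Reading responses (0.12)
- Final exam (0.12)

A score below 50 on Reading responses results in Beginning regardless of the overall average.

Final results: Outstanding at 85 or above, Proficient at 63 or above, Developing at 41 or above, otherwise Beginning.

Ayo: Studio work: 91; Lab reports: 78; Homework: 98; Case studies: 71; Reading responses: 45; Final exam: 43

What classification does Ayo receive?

Reading responses score 45 < 50: minimum not met.
Weighted total:
  Studio work 91 × 0.09 = 8.19
  Lab reports 78 × 0.22 = 17.16
  Homework 98 × 0.15 = 14.7
  Case studies 71 × 0.3 = 21.3
  Reading responses 45 × 0.12 = 5.4
  Final exam 43 × 0.12 = 5.16
Sum = 71.91
Because the Reading responses minimum was not met, the result is Beginning.

Beginning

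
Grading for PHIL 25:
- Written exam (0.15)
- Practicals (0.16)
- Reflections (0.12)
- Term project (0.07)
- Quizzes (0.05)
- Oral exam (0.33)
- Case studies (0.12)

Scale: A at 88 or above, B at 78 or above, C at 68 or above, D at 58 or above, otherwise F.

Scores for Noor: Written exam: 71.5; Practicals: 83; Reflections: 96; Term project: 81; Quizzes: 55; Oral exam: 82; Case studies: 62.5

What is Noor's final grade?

B

Weighted total:
  Written exam 71.5 × 0.15 = 10.725
  Practicals 83 × 0.16 = 13.28
  Reflections 96 × 0.12 = 11.52
  Term project 81 × 0.07 = 5.67
  Quizzes 55 × 0.05 = 2.75
  Oral exam 82 × 0.33 = 27.06
  Case studies 62.5 × 0.12 = 7.5
Sum = 78.505
78.505 is ≥ 78 and < 88 → B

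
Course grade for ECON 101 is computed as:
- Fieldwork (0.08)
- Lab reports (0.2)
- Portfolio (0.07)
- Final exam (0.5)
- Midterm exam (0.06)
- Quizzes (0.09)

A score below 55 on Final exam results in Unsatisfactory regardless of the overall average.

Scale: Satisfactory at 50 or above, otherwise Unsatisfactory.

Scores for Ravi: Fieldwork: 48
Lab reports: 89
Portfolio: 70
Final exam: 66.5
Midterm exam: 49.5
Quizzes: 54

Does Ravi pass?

Final exam score 66.5 ≥ 55: minimum met.
Weighted total:
  Fieldwork 48 × 0.08 = 3.84
  Lab reports 89 × 0.2 = 17.8
  Portfolio 70 × 0.07 = 4.9
  Final exam 66.5 × 0.5 = 33.25
  Midterm exam 49.5 × 0.06 = 2.97
  Quizzes 54 × 0.09 = 4.86
Sum = 67.62
67.62 ≥ 50 → Satisfactory

Satisfactory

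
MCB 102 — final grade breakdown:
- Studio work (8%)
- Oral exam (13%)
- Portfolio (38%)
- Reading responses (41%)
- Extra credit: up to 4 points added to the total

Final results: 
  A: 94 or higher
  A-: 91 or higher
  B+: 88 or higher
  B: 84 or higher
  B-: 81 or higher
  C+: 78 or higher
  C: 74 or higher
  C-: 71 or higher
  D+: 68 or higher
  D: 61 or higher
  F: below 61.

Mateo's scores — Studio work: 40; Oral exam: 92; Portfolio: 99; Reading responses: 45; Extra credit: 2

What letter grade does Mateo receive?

Weighted total:
  Studio work 40 × 0.08 = 3.2
  Oral exam 92 × 0.13 = 11.96
  Portfolio 99 × 0.38 = 37.62
  Reading responses 45 × 0.41 = 18.45
Sum = 71.23
Extra credit: 71.23 + 2 = 73.23
73.23 is ≥ 71 and < 74 → C-

C-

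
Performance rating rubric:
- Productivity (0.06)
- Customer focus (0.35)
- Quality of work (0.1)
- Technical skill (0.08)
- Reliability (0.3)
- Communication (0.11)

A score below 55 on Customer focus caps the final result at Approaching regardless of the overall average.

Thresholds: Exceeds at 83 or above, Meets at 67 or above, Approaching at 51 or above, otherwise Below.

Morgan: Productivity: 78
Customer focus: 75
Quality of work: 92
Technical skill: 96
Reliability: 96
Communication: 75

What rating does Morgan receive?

Customer focus score 75 ≥ 55: minimum met.
Weighted total:
  Productivity 78 × 0.06 = 4.68
  Customer focus 75 × 0.35 = 26.25
  Quality of work 92 × 0.1 = 9.2
  Technical skill 96 × 0.08 = 7.68
  Reliability 96 × 0.3 = 28.8
  Communication 75 × 0.11 = 8.25
Sum = 84.86
84.86 ≥ 83 → Exceeds

Exceeds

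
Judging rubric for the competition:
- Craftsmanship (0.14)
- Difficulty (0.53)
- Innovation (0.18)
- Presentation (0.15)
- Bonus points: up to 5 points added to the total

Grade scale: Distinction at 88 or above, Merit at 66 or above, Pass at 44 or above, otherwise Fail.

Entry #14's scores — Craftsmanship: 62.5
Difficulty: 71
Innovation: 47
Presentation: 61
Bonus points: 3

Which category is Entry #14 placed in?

Merit

Weighted total:
  Craftsmanship 62.5 × 0.14 = 8.75
  Difficulty 71 × 0.53 = 37.63
  Innovation 47 × 0.18 = 8.46
  Presentation 61 × 0.15 = 9.15
Sum = 63.99
Bonus points: 63.99 + 3 = 66.99
66.99 is ≥ 66 and < 88 → Merit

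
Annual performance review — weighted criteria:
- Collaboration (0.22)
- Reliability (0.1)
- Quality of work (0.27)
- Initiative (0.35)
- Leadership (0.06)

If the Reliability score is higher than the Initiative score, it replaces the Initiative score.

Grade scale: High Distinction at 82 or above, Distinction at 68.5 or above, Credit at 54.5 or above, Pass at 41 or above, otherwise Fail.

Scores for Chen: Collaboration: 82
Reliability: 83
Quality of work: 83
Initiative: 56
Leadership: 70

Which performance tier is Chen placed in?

High Distinction

Reliability (83) > Initiative (56), so Initiative counts as 83.
Weighted total:
  Collaboration 82 × 0.22 = 18.04
  Reliability 83 × 0.1 = 8.3
  Quality of work 83 × 0.27 = 22.41
  Initiative 83 × 0.35 = 29.05
  Leadership 70 × 0.06 = 4.2
Sum = 82
82 ≥ 82 → High Distinction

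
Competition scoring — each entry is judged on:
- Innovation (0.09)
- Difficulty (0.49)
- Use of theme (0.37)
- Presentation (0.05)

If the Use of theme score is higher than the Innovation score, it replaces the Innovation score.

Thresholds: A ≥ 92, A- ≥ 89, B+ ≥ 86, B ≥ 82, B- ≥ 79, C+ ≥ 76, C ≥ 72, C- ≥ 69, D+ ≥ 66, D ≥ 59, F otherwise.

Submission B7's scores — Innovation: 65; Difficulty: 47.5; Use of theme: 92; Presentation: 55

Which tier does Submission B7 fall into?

Use of theme (92) > Innovation (65), so Innovation counts as 92.
Weighted total:
  Innovation 92 × 0.09 = 8.28
  Difficulty 47.5 × 0.49 = 23.275
  Use of theme 92 × 0.37 = 34.04
  Presentation 55 × 0.05 = 2.75
Sum = 68.345
68.345 is ≥ 66 and < 69 → D+

D+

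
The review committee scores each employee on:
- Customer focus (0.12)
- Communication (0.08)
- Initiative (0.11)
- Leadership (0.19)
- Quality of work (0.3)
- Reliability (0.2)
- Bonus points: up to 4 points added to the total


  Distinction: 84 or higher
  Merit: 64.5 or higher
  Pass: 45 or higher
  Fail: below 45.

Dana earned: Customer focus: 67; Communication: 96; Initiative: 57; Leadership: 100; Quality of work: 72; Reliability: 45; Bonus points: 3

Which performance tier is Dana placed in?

Weighted total:
  Customer focus 67 × 0.12 = 8.04
  Communication 96 × 0.08 = 7.68
  Initiative 57 × 0.11 = 6.27
  Leadership 100 × 0.19 = 19
  Quality of work 72 × 0.3 = 21.6
  Reliability 45 × 0.2 = 9
Sum = 71.59
Bonus points: 71.59 + 3 = 74.59
74.59 is ≥ 64.5 and < 84 → Merit

Merit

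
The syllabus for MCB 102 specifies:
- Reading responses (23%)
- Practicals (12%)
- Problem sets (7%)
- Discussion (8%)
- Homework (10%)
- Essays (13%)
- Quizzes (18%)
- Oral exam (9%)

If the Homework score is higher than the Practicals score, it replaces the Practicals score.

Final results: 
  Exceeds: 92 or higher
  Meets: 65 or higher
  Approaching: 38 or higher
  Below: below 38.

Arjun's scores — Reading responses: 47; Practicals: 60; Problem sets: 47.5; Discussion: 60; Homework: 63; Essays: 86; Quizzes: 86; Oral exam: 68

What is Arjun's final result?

Meets

Homework (63) > Practicals (60), so Practicals counts as 63.
Weighted total:
  Reading responses 47 × 0.23 = 10.81
  Practicals 63 × 0.12 = 7.56
  Problem sets 47.5 × 0.07 = 3.325
  Discussion 60 × 0.08 = 4.8
  Homework 63 × 0.1 = 6.3
  Essays 86 × 0.13 = 11.18
  Quizzes 86 × 0.18 = 15.48
  Oral exam 68 × 0.09 = 6.12
Sum = 65.575
65.575 is ≥ 65 and < 92 → Meets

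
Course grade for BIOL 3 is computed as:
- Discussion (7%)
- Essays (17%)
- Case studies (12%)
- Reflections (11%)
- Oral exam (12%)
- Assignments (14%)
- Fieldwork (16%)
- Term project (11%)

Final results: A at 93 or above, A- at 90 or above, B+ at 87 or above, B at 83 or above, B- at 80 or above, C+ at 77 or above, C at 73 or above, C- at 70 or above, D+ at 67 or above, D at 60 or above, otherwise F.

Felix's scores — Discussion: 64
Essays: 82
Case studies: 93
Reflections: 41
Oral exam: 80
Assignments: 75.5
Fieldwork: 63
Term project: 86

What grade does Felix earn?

C

Weighted total:
  Discussion 64 × 0.07 = 4.48
  Essays 82 × 0.17 = 13.94
  Case studies 93 × 0.12 = 11.16
  Reflections 41 × 0.11 = 4.51
  Oral exam 80 × 0.12 = 9.6
  Assignments 75.5 × 0.14 = 10.57
  Fieldwork 63 × 0.16 = 10.08
  Term project 86 × 0.11 = 9.46
Sum = 73.8
73.8 is ≥ 73 and < 77 → C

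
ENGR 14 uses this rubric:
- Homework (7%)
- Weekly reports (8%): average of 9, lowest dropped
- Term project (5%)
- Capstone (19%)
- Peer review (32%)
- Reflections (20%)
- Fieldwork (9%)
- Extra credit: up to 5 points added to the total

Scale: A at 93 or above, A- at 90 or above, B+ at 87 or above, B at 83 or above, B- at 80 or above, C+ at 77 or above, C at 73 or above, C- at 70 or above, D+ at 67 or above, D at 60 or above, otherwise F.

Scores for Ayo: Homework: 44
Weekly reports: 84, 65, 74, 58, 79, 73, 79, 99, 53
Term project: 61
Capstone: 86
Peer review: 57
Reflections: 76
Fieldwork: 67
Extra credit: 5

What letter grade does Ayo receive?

Weekly reports: drop 53 → average of remaining 8 = 611/8 = 76.375
Weighted total:
  Homework 44 × 0.07 = 3.08
  Weekly reports 76.375 × 0.08 = 6.11
  Term project 61 × 0.05 = 3.05
  Capstone 86 × 0.19 = 16.34
  Peer review 57 × 0.32 = 18.24
  Reflections 76 × 0.2 = 15.2
  Fieldwork 67 × 0.09 = 6.03
Sum = 68.05
Extra credit: 68.05 + 5 = 73.05
73.05 is ≥ 73 and < 77 → C

C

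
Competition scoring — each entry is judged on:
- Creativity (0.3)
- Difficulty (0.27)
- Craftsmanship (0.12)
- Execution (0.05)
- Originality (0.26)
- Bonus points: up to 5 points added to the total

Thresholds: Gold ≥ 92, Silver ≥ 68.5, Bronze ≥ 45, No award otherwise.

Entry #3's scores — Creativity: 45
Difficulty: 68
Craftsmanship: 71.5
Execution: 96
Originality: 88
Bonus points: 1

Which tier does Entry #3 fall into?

Weighted total:
  Creativity 45 × 0.3 = 13.5
  Difficulty 68 × 0.27 = 18.36
  Craftsmanship 71.5 × 0.12 = 8.58
  Execution 96 × 0.05 = 4.8
  Originality 88 × 0.26 = 22.88
Sum = 68.12
Bonus points: 68.12 + 1 = 69.12
69.12 is ≥ 68.5 and < 92 → Silver

Silver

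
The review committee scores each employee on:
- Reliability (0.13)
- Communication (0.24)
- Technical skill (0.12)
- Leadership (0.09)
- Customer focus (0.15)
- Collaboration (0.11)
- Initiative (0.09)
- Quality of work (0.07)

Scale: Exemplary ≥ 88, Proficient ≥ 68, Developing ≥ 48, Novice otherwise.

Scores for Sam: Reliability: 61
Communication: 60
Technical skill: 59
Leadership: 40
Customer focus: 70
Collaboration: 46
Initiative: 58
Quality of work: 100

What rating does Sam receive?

Weighted total:
  Reliability 61 × 0.13 = 7.93
  Communication 60 × 0.24 = 14.4
  Technical skill 59 × 0.12 = 7.08
  Leadership 40 × 0.09 = 3.6
  Customer focus 70 × 0.15 = 10.5
  Collaboration 46 × 0.11 = 5.06
  Initiative 58 × 0.09 = 5.22
  Quality of work 100 × 0.07 = 7
Sum = 60.79
60.79 is ≥ 48 and < 68 → Developing

Developing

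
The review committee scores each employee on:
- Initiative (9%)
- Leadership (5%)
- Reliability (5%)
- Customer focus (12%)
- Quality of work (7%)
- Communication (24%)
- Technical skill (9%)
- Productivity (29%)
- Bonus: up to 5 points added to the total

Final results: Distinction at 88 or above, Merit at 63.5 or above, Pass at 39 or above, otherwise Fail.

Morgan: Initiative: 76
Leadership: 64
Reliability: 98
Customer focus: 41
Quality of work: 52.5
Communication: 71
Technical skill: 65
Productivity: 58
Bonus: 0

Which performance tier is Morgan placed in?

Pass

Weighted total:
  Initiative 76 × 0.09 = 6.84
  Leadership 64 × 0.05 = 3.2
  Reliability 98 × 0.05 = 4.9
  Customer focus 41 × 0.12 = 4.92
  Quality of work 52.5 × 0.07 = 3.675
  Communication 71 × 0.24 = 17.04
  Technical skill 65 × 0.09 = 5.85
  Productivity 58 × 0.29 = 16.82
Sum = 63.245
Bonus: 63.245 + 0 = 63.245
63.245 is ≥ 39 and < 63.5 → Pass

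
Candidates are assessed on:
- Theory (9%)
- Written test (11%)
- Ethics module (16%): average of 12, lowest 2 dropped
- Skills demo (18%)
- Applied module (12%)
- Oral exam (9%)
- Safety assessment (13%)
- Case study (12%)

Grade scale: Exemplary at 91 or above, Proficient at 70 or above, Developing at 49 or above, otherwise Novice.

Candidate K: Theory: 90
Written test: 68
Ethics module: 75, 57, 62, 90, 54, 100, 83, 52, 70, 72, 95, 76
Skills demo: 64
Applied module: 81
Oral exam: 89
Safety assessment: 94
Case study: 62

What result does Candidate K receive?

Proficient

Ethics module: drop 52, 54 → average of remaining 10 = 780/10 = 78
Weighted total:
  Theory 90 × 0.09 = 8.1
  Written test 68 × 0.11 = 7.48
  Ethics module 78 × 0.16 = 12.48
  Skills demo 64 × 0.18 = 11.52
  Applied module 81 × 0.12 = 9.72
  Oral exam 89 × 0.09 = 8.01
  Safety assessment 94 × 0.13 = 12.22
  Case study 62 × 0.12 = 7.44
Sum = 76.97
76.97 is ≥ 70 and < 91 → Proficient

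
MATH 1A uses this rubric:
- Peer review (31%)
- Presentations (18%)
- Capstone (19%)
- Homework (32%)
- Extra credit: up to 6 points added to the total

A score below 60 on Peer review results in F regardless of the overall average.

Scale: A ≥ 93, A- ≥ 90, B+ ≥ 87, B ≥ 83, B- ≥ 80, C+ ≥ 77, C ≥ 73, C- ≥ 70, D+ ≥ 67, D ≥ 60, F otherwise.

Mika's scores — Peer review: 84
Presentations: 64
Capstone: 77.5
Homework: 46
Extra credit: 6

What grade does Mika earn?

Peer review score 84 ≥ 60: minimum met.
Weighted total:
  Peer review 84 × 0.31 = 26.04
  Presentations 64 × 0.18 = 11.52
  Capstone 77.5 × 0.19 = 14.725
  Homework 46 × 0.32 = 14.72
Sum = 67.005
Extra credit: 67.005 + 6 = 73.005
73.005 is ≥ 73 and < 77 → C

C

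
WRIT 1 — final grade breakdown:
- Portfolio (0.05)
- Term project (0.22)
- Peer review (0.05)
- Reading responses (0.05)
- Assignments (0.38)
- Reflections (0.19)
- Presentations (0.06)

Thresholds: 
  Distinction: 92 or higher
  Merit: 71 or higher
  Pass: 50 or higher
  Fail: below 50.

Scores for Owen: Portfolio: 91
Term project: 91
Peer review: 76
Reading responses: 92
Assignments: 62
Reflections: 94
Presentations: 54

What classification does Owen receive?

Merit

Weighted total:
  Portfolio 91 × 0.05 = 4.55
  Term project 91 × 0.22 = 20.02
  Peer review 76 × 0.05 = 3.8
  Reading responses 92 × 0.05 = 4.6
  Assignments 62 × 0.38 = 23.56
  Reflections 94 × 0.19 = 17.86
  Presentations 54 × 0.06 = 3.24
Sum = 77.63
77.63 is ≥ 71 and < 92 → Merit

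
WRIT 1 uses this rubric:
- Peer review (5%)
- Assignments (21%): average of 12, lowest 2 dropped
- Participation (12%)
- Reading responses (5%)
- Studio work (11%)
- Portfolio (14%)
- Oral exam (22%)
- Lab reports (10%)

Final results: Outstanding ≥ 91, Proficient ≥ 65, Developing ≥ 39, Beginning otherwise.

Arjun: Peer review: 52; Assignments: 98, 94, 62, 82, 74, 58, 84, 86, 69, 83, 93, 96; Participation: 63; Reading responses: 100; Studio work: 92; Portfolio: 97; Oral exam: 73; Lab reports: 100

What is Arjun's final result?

Assignments: drop 58, 62 → average of remaining 10 = 859/10 = 85.9
Weighted total:
  Peer review 52 × 0.05 = 2.6
  Assignments 85.9 × 0.21 = 18.039
  Participation 63 × 0.12 = 7.56
  Reading responses 100 × 0.05 = 5
  Studio work 92 × 0.11 = 10.12
  Portfolio 97 × 0.14 = 13.58
  Oral exam 73 × 0.22 = 16.06
  Lab reports 100 × 0.1 = 10
Sum = 82.959
82.959 is ≥ 65 and < 91 → Proficient

Proficient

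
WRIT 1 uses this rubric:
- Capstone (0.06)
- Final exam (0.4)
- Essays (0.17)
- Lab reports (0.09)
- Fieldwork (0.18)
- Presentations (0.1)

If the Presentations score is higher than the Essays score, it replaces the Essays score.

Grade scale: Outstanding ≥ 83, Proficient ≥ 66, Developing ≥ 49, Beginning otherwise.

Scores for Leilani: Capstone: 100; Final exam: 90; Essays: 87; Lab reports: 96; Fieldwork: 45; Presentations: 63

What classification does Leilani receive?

Proficient

Presentations (63) ≤ Essays (87), so Essays stays at 87.
Weighted total:
  Capstone 100 × 0.06 = 6
  Final exam 90 × 0.4 = 36
  Essays 87 × 0.17 = 14.79
  Lab reports 96 × 0.09 = 8.64
  Fieldwork 45 × 0.18 = 8.1
  Presentations 63 × 0.1 = 6.3
Sum = 79.83
79.83 is ≥ 66 and < 83 → Proficient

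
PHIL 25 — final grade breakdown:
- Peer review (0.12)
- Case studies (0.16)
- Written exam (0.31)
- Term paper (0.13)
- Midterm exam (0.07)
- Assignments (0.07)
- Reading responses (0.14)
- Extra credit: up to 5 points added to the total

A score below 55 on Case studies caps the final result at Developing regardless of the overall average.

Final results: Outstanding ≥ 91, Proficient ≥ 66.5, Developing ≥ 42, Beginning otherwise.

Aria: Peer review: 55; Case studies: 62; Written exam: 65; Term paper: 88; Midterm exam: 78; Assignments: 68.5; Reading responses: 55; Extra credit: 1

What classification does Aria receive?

Proficient

Case studies score 62 ≥ 55: minimum met.
Weighted total:
  Peer review 55 × 0.12 = 6.6
  Case studies 62 × 0.16 = 9.92
  Written exam 65 × 0.31 = 20.15
  Term paper 88 × 0.13 = 11.44
  Midterm exam 78 × 0.07 = 5.46
  Assignments 68.5 × 0.07 = 4.795
  Reading responses 55 × 0.14 = 7.7
Sum = 66.065
Extra credit: 66.065 + 1 = 67.065
67.065 is ≥ 66.5 and < 91 → Proficient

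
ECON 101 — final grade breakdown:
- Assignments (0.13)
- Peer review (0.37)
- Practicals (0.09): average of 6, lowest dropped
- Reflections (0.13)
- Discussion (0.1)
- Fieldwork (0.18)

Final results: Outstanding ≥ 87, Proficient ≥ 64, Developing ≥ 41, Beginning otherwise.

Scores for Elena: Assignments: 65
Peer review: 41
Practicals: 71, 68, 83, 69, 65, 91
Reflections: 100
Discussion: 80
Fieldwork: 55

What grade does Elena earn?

Practicals: drop 65 → average of remaining 5 = 382/5 = 76.4
Weighted total:
  Assignments 65 × 0.13 = 8.45
  Peer review 41 × 0.37 = 15.17
  Practicals 76.4 × 0.09 = 6.876
  Reflections 100 × 0.13 = 13
  Discussion 80 × 0.1 = 8
  Fieldwork 55 × 0.18 = 9.9
Sum = 61.396
61.396 is ≥ 41 and < 64 → Developing

Developing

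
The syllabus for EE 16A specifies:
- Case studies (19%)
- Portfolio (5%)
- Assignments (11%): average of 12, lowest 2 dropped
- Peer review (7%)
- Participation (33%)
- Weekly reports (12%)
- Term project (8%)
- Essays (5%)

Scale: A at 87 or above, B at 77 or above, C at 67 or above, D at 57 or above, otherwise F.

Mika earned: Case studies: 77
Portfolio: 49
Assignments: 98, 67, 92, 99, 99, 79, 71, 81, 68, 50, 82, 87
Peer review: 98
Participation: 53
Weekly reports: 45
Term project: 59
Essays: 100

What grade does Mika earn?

D

Assignments: drop 50, 67 → average of remaining 10 = 856/10 = 85.6
Weighted total:
  Case studies 77 × 0.19 = 14.63
  Portfolio 49 × 0.05 = 2.45
  Assignments 85.6 × 0.11 = 9.416
  Peer review 98 × 0.07 = 6.86
  Participation 53 × 0.33 = 17.49
  Weekly reports 45 × 0.12 = 5.4
  Term project 59 × 0.08 = 4.72
  Essays 100 × 0.05 = 5
Sum = 65.966
65.966 is ≥ 57 and < 67 → D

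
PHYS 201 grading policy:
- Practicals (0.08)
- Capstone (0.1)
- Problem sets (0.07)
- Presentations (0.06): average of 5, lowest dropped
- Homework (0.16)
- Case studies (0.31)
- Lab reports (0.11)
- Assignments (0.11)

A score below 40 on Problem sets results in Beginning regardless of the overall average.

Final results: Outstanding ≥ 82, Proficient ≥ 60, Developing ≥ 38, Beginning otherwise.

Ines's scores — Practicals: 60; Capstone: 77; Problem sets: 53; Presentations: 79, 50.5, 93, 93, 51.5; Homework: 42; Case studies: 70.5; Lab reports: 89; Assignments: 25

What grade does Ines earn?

Proficient

Presentations: drop 50.5 → average of remaining 4 = 316.5/4 = 79.125
Problem sets score 53 ≥ 40: minimum met.
Weighted total:
  Practicals 60 × 0.08 = 4.8
  Capstone 77 × 0.1 = 7.7
  Problem sets 53 × 0.07 = 3.71
  Presentations 79.125 × 0.06 = 4.7475
  Homework 42 × 0.16 = 6.72
  Case studies 70.5 × 0.31 = 21.855
  Lab reports 89 × 0.11 = 9.79
  Assignments 25 × 0.11 = 2.75
Sum = 62.0725
62.0725 is ≥ 60 and < 82 → Proficient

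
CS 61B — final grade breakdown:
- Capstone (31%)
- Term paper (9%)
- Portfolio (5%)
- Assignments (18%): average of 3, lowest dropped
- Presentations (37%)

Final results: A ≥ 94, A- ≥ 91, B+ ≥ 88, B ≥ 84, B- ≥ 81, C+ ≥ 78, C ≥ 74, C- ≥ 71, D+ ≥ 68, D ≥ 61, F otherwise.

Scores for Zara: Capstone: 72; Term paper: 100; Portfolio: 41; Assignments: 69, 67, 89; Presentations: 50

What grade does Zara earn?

D

Assignments: drop 67 → average of remaining 2 = 158/2 = 79
Weighted total:
  Capstone 72 × 0.31 = 22.32
  Term paper 100 × 0.09 = 9
  Portfolio 41 × 0.05 = 2.05
  Assignments 79 × 0.18 = 14.22
  Presentations 50 × 0.37 = 18.5
Sum = 66.09
66.09 is ≥ 61 and < 68 → D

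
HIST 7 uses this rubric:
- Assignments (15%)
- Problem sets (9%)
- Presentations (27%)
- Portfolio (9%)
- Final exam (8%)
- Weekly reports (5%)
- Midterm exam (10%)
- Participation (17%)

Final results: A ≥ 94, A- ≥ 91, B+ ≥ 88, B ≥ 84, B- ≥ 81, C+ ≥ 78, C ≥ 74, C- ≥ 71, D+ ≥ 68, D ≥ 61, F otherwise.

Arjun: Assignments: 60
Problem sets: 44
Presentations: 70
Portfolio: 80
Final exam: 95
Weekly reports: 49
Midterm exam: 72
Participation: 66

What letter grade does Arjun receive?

Weighted total:
  Assignments 60 × 0.15 = 9
  Problem sets 44 × 0.09 = 3.96
  Presentations 70 × 0.27 = 18.9
  Portfolio 80 × 0.09 = 7.2
  Final exam 95 × 0.08 = 7.6
  Weekly reports 49 × 0.05 = 2.45
  Midterm exam 72 × 0.1 = 7.2
  Participation 66 × 0.17 = 11.22
Sum = 67.53
67.53 is ≥ 61 and < 68 → D

D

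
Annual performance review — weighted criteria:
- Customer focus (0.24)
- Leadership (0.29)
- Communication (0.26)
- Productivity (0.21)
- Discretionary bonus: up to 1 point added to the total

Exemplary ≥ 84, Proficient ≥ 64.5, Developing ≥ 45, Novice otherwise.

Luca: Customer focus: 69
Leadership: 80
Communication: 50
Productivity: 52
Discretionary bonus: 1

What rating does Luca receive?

Weighted total:
  Customer focus 69 × 0.24 = 16.56
  Leadership 80 × 0.29 = 23.2
  Communication 50 × 0.26 = 13
  Productivity 52 × 0.21 = 10.92
Sum = 63.68
Discretionary bonus: 63.68 + 1 = 64.68
64.68 is ≥ 64.5 and < 84 → Proficient

Proficient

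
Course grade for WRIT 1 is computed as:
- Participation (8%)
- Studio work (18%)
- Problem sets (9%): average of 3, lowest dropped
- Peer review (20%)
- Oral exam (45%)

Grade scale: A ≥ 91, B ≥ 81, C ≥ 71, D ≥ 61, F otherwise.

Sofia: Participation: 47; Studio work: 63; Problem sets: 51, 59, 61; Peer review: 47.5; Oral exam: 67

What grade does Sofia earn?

Problem sets: drop 51 → average of remaining 2 = 120/2 = 60
Weighted total:
  Participation 47 × 0.08 = 3.76
  Studio work 63 × 0.18 = 11.34
  Problem sets 60 × 0.09 = 5.4
  Peer review 47.5 × 0.2 = 9.5
  Oral exam 67 × 0.45 = 30.15
Sum = 60.15
60.15 < 61 → F

F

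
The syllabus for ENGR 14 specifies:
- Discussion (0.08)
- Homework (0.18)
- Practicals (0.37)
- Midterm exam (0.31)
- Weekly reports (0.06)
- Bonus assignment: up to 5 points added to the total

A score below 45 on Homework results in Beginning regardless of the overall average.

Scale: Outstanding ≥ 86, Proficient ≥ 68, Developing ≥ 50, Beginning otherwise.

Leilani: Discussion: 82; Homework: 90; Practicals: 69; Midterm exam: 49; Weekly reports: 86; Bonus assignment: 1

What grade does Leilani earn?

Proficient

Homework score 90 ≥ 45: minimum met.
Weighted total:
  Discussion 82 × 0.08 = 6.56
  Homework 90 × 0.18 = 16.2
  Practicals 69 × 0.37 = 25.53
  Midterm exam 49 × 0.31 = 15.19
  Weekly reports 86 × 0.06 = 5.16
Sum = 68.64
Bonus assignment: 68.64 + 1 = 69.64
69.64 is ≥ 68 and < 86 → Proficient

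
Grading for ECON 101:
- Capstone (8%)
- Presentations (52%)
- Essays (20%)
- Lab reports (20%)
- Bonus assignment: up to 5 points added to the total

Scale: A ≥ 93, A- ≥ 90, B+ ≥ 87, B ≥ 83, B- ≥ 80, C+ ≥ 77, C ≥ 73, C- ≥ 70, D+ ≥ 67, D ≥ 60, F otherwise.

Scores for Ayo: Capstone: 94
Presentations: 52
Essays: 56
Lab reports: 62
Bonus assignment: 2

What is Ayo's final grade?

D

Weighted total:
  Capstone 94 × 0.08 = 7.52
  Presentations 52 × 0.52 = 27.04
  Essays 56 × 0.2 = 11.2
  Lab reports 62 × 0.2 = 12.4
Sum = 58.16
Bonus assignment: 58.16 + 2 = 60.16
60.16 is ≥ 60 and < 67 → D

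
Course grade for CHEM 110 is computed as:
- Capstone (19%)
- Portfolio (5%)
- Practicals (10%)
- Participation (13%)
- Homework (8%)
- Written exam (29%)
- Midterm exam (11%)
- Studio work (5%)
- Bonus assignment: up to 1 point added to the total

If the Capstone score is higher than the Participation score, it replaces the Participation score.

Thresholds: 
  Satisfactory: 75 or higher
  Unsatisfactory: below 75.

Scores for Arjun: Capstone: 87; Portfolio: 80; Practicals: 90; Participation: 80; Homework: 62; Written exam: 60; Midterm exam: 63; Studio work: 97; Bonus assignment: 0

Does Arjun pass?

Unsatisfactory

Capstone (87) > Participation (80), so Participation counts as 87.
Weighted total:
  Capstone 87 × 0.19 = 16.53
  Portfolio 80 × 0.05 = 4
  Practicals 90 × 0.1 = 9
  Participation 87 × 0.13 = 11.31
  Homework 62 × 0.08 = 4.96
  Written exam 60 × 0.29 = 17.4
  Midterm exam 63 × 0.11 = 6.93
  Studio work 97 × 0.05 = 4.85
Sum = 74.98
Bonus assignment: 74.98 + 0 = 74.98
74.98 < 75 → Unsatisfactory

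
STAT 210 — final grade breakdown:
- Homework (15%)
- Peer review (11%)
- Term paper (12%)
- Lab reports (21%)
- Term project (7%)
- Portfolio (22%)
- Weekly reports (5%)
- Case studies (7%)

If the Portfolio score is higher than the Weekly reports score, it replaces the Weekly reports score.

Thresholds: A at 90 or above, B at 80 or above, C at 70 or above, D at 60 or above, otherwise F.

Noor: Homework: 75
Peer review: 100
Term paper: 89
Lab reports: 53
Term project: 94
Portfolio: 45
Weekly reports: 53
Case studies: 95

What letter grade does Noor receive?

Portfolio (45) ≤ Weekly reports (53), so Weekly reports stays at 53.
Weighted total:
  Homework 75 × 0.15 = 11.25
  Peer review 100 × 0.11 = 11
  Term paper 89 × 0.12 = 10.68
  Lab reports 53 × 0.21 = 11.13
  Term project 94 × 0.07 = 6.58
  Portfolio 45 × 0.22 = 9.9
  Weekly reports 53 × 0.05 = 2.65
  Case studies 95 × 0.07 = 6.65
Sum = 69.84
69.84 is ≥ 60 and < 70 → D

D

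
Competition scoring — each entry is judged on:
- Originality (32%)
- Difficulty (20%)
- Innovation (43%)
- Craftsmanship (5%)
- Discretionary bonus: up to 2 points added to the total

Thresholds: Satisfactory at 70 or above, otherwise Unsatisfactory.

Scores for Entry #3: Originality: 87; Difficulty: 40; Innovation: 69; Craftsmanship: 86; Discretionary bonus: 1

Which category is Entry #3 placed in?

Satisfactory

Weighted total:
  Originality 87 × 0.32 = 27.84
  Difficulty 40 × 0.2 = 8
  Innovation 69 × 0.43 = 29.67
  Craftsmanship 86 × 0.05 = 4.3
Sum = 69.81
Discretionary bonus: 69.81 + 1 = 70.81
70.81 ≥ 70 → Satisfactory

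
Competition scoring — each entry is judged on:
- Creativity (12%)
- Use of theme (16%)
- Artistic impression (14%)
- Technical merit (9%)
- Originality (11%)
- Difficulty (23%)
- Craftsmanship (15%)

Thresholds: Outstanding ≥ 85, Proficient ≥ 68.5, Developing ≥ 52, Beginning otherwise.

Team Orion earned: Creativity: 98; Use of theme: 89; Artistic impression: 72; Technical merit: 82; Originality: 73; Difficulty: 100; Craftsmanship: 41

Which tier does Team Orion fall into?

Weighted total:
  Creativity 98 × 0.12 = 11.76
  Use of theme 89 × 0.16 = 14.24
  Artistic impression 72 × 0.14 = 10.08
  Technical merit 82 × 0.09 = 7.38
  Originality 73 × 0.11 = 8.03
  Difficulty 100 × 0.23 = 23
  Craftsmanship 41 × 0.15 = 6.15
Sum = 80.64
80.64 is ≥ 68.5 and < 85 → Proficient

Proficient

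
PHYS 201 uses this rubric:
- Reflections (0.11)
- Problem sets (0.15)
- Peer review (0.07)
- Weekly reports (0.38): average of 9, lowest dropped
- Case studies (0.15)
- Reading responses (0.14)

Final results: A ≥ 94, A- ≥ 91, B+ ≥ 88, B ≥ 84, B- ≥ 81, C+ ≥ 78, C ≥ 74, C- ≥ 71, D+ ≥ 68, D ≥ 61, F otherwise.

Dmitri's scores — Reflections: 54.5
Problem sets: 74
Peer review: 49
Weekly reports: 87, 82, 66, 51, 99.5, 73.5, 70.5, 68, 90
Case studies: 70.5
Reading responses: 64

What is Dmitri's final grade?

D+

Weekly reports: drop 51 → average of remaining 8 = 636.5/8 = 79.5625
Weighted total:
  Reflections 54.5 × 0.11 = 5.995
  Problem sets 74 × 0.15 = 11.1
  Peer review 49 × 0.07 = 3.43
  Weekly reports 79.5625 × 0.38 = 30.23375
  Case studies 70.5 × 0.15 = 10.575
  Reading responses 64 × 0.14 = 8.96
Sum = 70.29375
70.29375 is ≥ 68 and < 71 → D+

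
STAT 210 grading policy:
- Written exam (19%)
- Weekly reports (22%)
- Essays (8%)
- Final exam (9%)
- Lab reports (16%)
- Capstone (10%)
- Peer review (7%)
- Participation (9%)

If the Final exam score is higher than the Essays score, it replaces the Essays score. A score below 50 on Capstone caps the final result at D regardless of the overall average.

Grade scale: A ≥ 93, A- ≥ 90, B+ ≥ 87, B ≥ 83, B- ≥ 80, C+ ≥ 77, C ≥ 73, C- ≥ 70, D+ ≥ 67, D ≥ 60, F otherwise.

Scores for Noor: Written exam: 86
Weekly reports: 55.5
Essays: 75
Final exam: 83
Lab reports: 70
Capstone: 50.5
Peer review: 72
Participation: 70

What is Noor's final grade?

Final exam (83) > Essays (75), so Essays counts as 83.
Capstone score 50.5 ≥ 50: minimum met.
Weighted total:
  Written exam 86 × 0.19 = 16.34
  Weekly reports 55.5 × 0.22 = 12.21
  Essays 83 × 0.08 = 6.64
  Final exam 83 × 0.09 = 7.47
  Lab reports 70 × 0.16 = 11.2
  Capstone 50.5 × 0.1 = 5.05
  Peer review 72 × 0.07 = 5.04
  Participation 70 × 0.09 = 6.3
Sum = 70.25
70.25 is ≥ 70 and < 73 → C-

C-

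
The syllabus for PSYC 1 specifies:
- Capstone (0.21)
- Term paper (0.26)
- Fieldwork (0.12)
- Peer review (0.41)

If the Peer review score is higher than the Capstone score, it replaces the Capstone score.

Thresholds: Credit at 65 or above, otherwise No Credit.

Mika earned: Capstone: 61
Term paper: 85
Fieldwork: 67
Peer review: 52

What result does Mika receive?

Peer review (52) ≤ Capstone (61), so Capstone stays at 61.
Weighted total:
  Capstone 61 × 0.21 = 12.81
  Term paper 85 × 0.26 = 22.1
  Fieldwork 67 × 0.12 = 8.04
  Peer review 52 × 0.41 = 21.32
Sum = 64.27
64.27 < 65 → No Credit

No Credit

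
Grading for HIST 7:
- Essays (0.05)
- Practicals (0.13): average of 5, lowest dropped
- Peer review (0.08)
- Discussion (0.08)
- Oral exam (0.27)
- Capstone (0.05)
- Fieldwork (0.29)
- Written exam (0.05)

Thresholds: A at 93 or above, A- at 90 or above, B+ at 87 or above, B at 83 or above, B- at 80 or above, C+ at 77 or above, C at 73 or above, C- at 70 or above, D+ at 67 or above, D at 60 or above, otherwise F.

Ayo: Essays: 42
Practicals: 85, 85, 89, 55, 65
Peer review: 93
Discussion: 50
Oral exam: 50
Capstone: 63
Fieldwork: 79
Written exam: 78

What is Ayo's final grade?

D+

Practicals: drop 55 → average of remaining 4 = 324/4 = 81
Weighted total:
  Essays 42 × 0.05 = 2.1
  Practicals 81 × 0.13 = 10.53
  Peer review 93 × 0.08 = 7.44
  Discussion 50 × 0.08 = 4
  Oral exam 50 × 0.27 = 13.5
  Capstone 63 × 0.05 = 3.15
  Fieldwork 79 × 0.29 = 22.91
  Written exam 78 × 0.05 = 3.9
Sum = 67.53
67.53 is ≥ 67 and < 70 → D+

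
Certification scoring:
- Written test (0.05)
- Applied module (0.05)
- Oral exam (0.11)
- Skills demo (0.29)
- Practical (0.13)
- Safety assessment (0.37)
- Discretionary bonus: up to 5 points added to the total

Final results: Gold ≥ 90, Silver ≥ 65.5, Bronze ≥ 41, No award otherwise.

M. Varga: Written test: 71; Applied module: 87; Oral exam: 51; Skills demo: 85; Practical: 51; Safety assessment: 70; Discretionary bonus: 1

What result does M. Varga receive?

Silver

Weighted total:
  Written test 71 × 0.05 = 3.55
  Applied module 87 × 0.05 = 4.35
  Oral exam 51 × 0.11 = 5.61
  Skills demo 85 × 0.29 = 24.65
  Practical 51 × 0.13 = 6.63
  Safety assessment 70 × 0.37 = 25.9
Sum = 70.69
Discretionary bonus: 70.69 + 1 = 71.69
71.69 is ≥ 65.5 and < 90 → Silver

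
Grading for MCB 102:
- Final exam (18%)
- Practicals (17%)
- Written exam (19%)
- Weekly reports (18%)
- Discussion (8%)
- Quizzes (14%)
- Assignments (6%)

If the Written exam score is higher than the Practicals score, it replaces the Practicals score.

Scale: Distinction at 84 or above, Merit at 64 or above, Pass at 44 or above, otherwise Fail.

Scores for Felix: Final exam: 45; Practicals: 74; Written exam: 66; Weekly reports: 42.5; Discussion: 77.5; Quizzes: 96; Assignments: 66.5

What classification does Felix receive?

Written exam (66) ≤ Practicals (74), so Practicals stays at 74.
Weighted total:
  Final exam 45 × 0.18 = 8.1
  Practicals 74 × 0.17 = 12.58
  Written exam 66 × 0.19 = 12.54
  Weekly reports 42.5 × 0.18 = 7.65
  Discussion 77.5 × 0.08 = 6.2
  Quizzes 96 × 0.14 = 13.44
  Assignments 66.5 × 0.06 = 3.99
Sum = 64.5
64.5 is ≥ 64 and < 84 → Merit

Merit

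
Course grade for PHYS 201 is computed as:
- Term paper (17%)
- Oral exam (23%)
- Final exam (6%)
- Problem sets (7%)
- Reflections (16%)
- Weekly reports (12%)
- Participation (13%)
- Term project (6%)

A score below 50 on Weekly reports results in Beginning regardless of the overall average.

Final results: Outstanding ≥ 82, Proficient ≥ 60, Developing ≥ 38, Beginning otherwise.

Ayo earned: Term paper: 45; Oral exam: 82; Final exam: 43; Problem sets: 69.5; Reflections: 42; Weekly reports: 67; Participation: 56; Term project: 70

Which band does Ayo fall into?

Proficient

Weekly reports score 67 ≥ 50: minimum met.
Weighted total:
  Term paper 45 × 0.17 = 7.65
  Oral exam 82 × 0.23 = 18.86
  Final exam 43 × 0.06 = 2.58
  Problem sets 69.5 × 0.07 = 4.865
  Reflections 42 × 0.16 = 6.72
  Weekly reports 67 × 0.12 = 8.04
  Participation 56 × 0.13 = 7.28
  Term project 70 × 0.06 = 4.2
Sum = 60.195
60.195 is ≥ 60 and < 82 → Proficient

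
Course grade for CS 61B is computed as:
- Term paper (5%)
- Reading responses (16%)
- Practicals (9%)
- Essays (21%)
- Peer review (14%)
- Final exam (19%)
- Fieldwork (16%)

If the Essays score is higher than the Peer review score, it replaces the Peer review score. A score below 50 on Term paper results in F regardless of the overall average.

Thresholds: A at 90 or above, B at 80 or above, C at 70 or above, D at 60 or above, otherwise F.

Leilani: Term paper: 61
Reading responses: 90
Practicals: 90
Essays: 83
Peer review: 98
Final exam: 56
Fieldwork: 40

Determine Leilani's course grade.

Essays (83) ≤ Peer review (98), so Peer review stays at 98.
Term paper score 61 ≥ 50: minimum met.
Weighted total:
  Term paper 61 × 0.05 = 3.05
  Reading responses 90 × 0.16 = 14.4
  Practicals 90 × 0.09 = 8.1
  Essays 83 × 0.21 = 17.43
  Peer review 98 × 0.14 = 13.72
  Final exam 56 × 0.19 = 10.64
  Fieldwork 40 × 0.16 = 6.4
Sum = 73.74
73.74 is ≥ 70 and < 80 → C

C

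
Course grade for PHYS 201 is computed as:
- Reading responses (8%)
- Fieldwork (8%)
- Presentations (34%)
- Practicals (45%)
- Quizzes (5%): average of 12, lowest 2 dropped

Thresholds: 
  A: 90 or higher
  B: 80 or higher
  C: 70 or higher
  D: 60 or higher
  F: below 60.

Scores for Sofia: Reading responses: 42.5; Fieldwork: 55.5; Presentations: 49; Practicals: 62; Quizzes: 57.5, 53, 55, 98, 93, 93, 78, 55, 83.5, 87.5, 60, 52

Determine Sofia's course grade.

F

Quizzes: drop 52, 53 → average of remaining 10 = 760.5/10 = 76.05
Weighted total:
  Reading responses 42.5 × 0.08 = 3.4
  Fieldwork 55.5 × 0.08 = 4.44
  Presentations 49 × 0.34 = 16.66
  Practicals 62 × 0.45 = 27.9
  Quizzes 76.05 × 0.05 = 3.8025
Sum = 56.2025
56.2025 < 60 → F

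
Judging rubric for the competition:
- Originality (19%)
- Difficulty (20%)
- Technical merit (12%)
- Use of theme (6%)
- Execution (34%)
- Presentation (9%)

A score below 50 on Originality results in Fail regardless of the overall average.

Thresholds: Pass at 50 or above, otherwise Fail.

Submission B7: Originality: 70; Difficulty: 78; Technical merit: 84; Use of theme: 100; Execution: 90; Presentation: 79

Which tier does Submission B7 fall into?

Originality score 70 ≥ 50: minimum met.
Weighted total:
  Originality 70 × 0.19 = 13.3
  Difficulty 78 × 0.2 = 15.6
  Technical merit 84 × 0.12 = 10.08
  Use of theme 100 × 0.06 = 6
  Execution 90 × 0.34 = 30.6
  Presentation 79 × 0.09 = 7.11
Sum = 82.69
82.69 ≥ 50 → Pass

Pass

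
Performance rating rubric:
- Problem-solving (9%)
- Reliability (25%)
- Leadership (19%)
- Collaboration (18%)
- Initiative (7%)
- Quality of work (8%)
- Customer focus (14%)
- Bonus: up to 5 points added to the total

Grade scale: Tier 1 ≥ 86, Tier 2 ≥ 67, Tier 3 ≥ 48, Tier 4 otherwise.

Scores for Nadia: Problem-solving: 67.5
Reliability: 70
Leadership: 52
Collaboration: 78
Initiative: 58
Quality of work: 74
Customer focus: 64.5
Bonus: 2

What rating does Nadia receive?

Tier 2

Weighted total:
  Problem-solving 67.5 × 0.09 = 6.075
  Reliability 70 × 0.25 = 17.5
  Leadership 52 × 0.19 = 9.88
  Collaboration 78 × 0.18 = 14.04
  Initiative 58 × 0.07 = 4.06
  Quality of work 74 × 0.08 = 5.92
  Customer focus 64.5 × 0.14 = 9.03
Sum = 66.505
Bonus: 66.505 + 2 = 68.505
68.505 is ≥ 67 and < 86 → Tier 2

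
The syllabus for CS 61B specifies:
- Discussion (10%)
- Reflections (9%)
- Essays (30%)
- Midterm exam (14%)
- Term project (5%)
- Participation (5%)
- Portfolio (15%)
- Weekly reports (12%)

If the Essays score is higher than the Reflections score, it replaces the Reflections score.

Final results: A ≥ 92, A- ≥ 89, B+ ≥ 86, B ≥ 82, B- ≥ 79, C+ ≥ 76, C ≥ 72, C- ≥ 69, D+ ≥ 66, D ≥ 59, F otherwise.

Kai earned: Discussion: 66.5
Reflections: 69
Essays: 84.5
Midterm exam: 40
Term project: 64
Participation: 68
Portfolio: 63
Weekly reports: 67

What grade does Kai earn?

C-

Essays (84.5) > Reflections (69), so Reflections counts as 84.5.
Weighted total:
  Discussion 66.5 × 0.1 = 6.65
  Reflections 84.5 × 0.09 = 7.605
  Essays 84.5 × 0.3 = 25.35
  Midterm exam 40 × 0.14 = 5.6
  Term project 64 × 0.05 = 3.2
  Participation 68 × 0.05 = 3.4
  Portfolio 63 × 0.15 = 9.45
  Weekly reports 67 × 0.12 = 8.04
Sum = 69.295
69.295 is ≥ 69 and < 72 → C-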